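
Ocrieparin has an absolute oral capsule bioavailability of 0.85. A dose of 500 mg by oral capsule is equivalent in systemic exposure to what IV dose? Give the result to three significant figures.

D_iv = 425 mg

Systemic exposure from an extravascular dose = F × D_ev, so the equivalent IV dose is F × D_ev.
D_iv = F × D_ev = 0.85 × 500 = 425 mg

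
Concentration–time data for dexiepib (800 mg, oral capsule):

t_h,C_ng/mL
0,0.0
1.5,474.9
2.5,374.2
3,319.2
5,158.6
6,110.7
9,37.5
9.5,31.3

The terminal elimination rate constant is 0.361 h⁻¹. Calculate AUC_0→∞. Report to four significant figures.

Trapezoidal AUC_0→9.5:
  [0→1.5]: (0.0+474.9)/2 × 1.5 = 356.175
  [1.5→2.5]: (474.9+374.2)/2 × 1 = 424.55
  [2.5→3]: (374.2+319.2)/2 × 0.5 = 173.35
  [3→5]: (319.2+158.6)/2 × 2 = 477.8
  [5→6]: (158.6+110.7)/2 × 1 = 134.65
  [6→9]: (110.7+37.5)/2 × 3 = 222.3
  [9→9.5]: (37.5+31.3)/2 × 0.5 = 17.2
  Sum = 1806.025 ng/mL·h
Extrapolated tail: C_last / k_e = 31.3 / 0.361 = 86.704
AUC_0→∞ = 1806.025 + 86.704 = 1892.729 ng/mL·h

AUC = 1893 ng/mL·h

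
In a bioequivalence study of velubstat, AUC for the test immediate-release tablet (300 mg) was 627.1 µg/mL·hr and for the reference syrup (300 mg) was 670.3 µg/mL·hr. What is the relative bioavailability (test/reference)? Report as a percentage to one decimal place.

F_rel = (AUC_test/D_test) / (AUC_ref/D_ref)
      = (627.1/300) / (670.3/300)
      = 2.09033 / 2.23433 = 0.9356 = 93.56%

F_rel = 93.6%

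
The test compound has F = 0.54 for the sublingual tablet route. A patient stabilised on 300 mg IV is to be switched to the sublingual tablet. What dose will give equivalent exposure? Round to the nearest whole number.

D_sublingual = 556 mg

For equal systemic exposure: F × D_ev = D_iv
D_ev = D_iv / F = 300 / 0.54 = 555.556 mg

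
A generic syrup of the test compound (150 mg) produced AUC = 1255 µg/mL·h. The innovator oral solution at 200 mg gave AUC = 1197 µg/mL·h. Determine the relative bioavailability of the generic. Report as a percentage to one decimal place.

F_rel = (AUC_test/D_test) / (AUC_ref/D_ref)
      = (1255/150) / (1197/200)
      = 8.36667 / 5.985 = 1.3979 = 139.79%

F_rel = 139.8%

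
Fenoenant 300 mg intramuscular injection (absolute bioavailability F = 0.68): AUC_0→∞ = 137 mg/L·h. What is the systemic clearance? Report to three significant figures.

CL = 1.49 L/h

CL = F × Dose / AUC_0→∞
   = 0.68 × 300 / 137 = 1.48905 L/h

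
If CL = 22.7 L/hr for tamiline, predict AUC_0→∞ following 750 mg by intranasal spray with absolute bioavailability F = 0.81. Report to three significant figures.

AUC_0→∞ = F × Dose / CL
        = 0.81 × 750 / 22.7 = 26.7621 mg/L·hr

AUC = 26.8 mg/L·hr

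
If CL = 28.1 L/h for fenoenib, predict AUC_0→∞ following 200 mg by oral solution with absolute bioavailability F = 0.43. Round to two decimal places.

AUC = 3.06 mg/L·h

AUC_0→∞ = F × Dose / CL
        = 0.43 × 200 / 28.1 = 3.0605 mg/L·h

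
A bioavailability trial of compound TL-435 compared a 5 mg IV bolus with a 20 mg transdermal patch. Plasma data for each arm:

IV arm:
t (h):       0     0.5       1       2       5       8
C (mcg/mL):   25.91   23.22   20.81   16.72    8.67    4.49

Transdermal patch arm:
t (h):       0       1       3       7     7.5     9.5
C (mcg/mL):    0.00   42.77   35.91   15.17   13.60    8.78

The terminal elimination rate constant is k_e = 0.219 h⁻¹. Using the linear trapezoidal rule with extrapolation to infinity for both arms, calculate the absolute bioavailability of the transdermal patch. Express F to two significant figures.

Trapezoidal AUC_0→8 (IV):
  [0→0.5]: (25.91+23.22)/2 × 0.5 = 12.2825
  [0.5→1]: (23.22+20.81)/2 × 0.5 = 11.0075
  [1→2]: (20.81+16.72)/2 × 1 = 18.765
  [2→5]: (16.72+8.67)/2 × 3 = 38.085
  [5→8]: (8.67+4.49)/2 × 3 = 19.74
  Sum = 99.88 mcg/mL·h
IV tail: 4.49/0.219 = 20.502; AUC_iv,0→∞ = 99.88 + 20.502 = 120.382 mcg/mL·h
Trapezoidal AUC_0→9.5 (transdermal patch):
  [0→1]: (0.00+42.77)/2 × 1 = 21.385
  [1→3]: (42.77+35.91)/2 × 2 = 78.68
  [3→7]: (35.91+15.17)/2 × 4 = 102.16
  [7→7.5]: (15.17+13.60)/2 × 0.5 = 7.1925
  [7.5→9.5]: (13.60+8.78)/2 × 2 = 22.38
  Sum = 231.7975 mcg/mL·h
transdermal patch tail: 8.78/0.219 = 40.091; AUC_ev,0→∞ = 231.7975 + 40.091 = 271.8885 mcg/mL·h
F = (AUC_ev/D_ev)/(AUC_iv/D_iv) = (271.8885/20)/(120.382/5) = 13.594425/24.0764 = 0.5646

F = 0.56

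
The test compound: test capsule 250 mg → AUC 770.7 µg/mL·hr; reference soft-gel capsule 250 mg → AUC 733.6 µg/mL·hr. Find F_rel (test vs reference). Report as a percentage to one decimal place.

F_rel = 105.1%

F_rel = (AUC_test/D_test) / (AUC_ref/D_ref)
      = (770.7/250) / (733.6/250)
      = 3.0828 / 2.9344 = 1.0506 = 105.06%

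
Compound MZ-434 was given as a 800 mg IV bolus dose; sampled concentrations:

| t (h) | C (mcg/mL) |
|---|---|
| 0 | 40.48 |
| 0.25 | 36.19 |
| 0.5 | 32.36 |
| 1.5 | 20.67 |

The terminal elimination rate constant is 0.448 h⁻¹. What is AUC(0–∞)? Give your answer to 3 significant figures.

Trapezoidal AUC_0→1.5:
  [0→0.25]: (40.48+36.19)/2 × 0.25 = 9.58375
  [0.25→0.5]: (36.19+32.36)/2 × 0.25 = 8.56875
  [0.5→1.5]: (32.36+20.67)/2 × 1 = 26.515
  Sum = 44.6675 mcg/mL·h
Extrapolated tail: C_last / k_e = 20.67 / 0.448 = 46.138
AUC_0→∞ = 44.6675 + 46.138 = 90.8055 mcg/mL·h

AUC = 90.8 mcg/mL·h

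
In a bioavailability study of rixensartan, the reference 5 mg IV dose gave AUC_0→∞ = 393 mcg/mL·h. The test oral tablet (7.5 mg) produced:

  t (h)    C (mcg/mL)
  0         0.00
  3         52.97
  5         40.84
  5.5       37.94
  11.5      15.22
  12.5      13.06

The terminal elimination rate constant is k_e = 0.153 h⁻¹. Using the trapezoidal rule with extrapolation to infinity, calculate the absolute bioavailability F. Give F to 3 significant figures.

F = 0.767

Trapezoidal AUC_0→12.5 (oral tablet):
  [0→3]: (0.00+52.97)/2 × 3 = 79.455
  [3→5]: (52.97+40.84)/2 × 2 = 93.81
  [5→5.5]: (40.84+37.94)/2 × 0.5 = 19.695
  [5.5→11.5]: (37.94+15.22)/2 × 6 = 159.48
  [11.5→12.5]: (15.22+13.06)/2 × 1 = 14.14
  Sum = 366.58 mcg/mL·h
Tail: C_last/k_e = 13.06/0.153 = 85.359
AUC_0→∞ (oral tablet) = 366.58 + 85.359 = 451.939 mcg/mL·h
F = (AUC_ev/D_ev)/(AUC_iv/D_iv) = (451.939/7.5)/(393/5) = 60.2585/78.6 = 0.7666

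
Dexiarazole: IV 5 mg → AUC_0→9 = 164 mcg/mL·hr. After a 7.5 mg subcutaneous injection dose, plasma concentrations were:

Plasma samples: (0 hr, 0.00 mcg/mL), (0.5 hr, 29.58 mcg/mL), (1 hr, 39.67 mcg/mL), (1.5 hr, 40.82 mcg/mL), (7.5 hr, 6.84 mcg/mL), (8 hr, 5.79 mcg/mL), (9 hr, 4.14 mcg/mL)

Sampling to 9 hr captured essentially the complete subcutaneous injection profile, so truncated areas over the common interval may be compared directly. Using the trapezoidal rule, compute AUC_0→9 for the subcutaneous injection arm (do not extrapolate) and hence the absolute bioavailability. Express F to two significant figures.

F = 0.80

Trapezoidal AUC_0→9 (subcutaneous injection):
  [0→0.5]: (0.00+29.58)/2 × 0.5 = 7.395
  [0.5→1]: (29.58+39.67)/2 × 0.5 = 17.3125
  [1→1.5]: (39.67+40.82)/2 × 0.5 = 20.1225
  [1.5→7.5]: (40.82+6.84)/2 × 6 = 142.98
  [7.5→8]: (6.84+5.79)/2 × 0.5 = 3.1575
  [8→9]: (5.79+4.14)/2 × 1 = 4.965
  Sum = 195.9325 mcg/mL·hr
F = (AUC_ev/D_ev)/(AUC_iv/D_iv) = (195.9325/7.5)/(164/5) = 26.1243/32.8 = 0.7965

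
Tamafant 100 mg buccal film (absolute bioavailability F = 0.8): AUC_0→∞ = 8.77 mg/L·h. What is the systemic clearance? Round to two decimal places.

CL = F × Dose / AUC_0→∞
   = 0.8 × 100 / 8.77 = 9.12201 L/h

CL = 9.12 L/h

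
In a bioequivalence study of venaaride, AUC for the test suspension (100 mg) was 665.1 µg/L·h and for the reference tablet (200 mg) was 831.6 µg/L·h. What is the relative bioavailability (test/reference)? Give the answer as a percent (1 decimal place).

F_rel = 160.0%

F_rel = (AUC_test/D_test) / (AUC_ref/D_ref)
      = (665.1/100) / (831.6/200)
      = 6.651 / 4.158 = 1.5996 = 159.96%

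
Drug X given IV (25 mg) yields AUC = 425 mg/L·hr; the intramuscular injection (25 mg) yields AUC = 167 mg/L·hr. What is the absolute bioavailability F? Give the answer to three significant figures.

F = (AUC_ev / D_ev) / (AUC_iv / D_iv)
  = (167/25) / (425/25)
  = 6.68 / 17 = 0.3929

F = 0.393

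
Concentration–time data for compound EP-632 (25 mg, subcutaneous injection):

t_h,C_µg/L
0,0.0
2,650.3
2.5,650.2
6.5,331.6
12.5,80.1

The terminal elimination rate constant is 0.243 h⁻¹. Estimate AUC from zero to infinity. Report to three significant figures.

AUC = 4500 µg/L·h

Trapezoidal AUC_0→12.5:
  [0→2]: (0.0+650.3)/2 × 2 = 650.3
  [2→2.5]: (650.3+650.2)/2 × 0.5 = 325.125
  [2.5→6.5]: (650.2+331.6)/2 × 4 = 1963.6
  [6.5→12.5]: (331.6+80.1)/2 × 6 = 1235.1
  Sum = 4174.125 µg/L·h
Extrapolated tail: C_last / k_e = 80.1 / 0.243 = 329.630
AUC_0→∞ = 4174.125 + 329.630 = 4503.755 µg/L·h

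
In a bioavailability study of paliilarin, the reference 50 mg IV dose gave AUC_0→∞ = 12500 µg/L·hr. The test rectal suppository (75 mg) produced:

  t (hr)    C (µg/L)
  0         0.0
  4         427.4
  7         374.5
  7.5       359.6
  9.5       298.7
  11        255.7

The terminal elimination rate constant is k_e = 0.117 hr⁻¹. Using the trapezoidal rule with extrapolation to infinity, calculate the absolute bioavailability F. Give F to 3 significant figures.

Trapezoidal AUC_0→11 (rectal suppository):
  [0→4]: (0.0+427.4)/2 × 4 = 854.8
  [4→7]: (427.4+374.5)/2 × 3 = 1202.85
  [7→7.5]: (374.5+359.6)/2 × 0.5 = 183.525
  [7.5→9.5]: (359.6+298.7)/2 × 2 = 658.3
  [9.5→11]: (298.7+255.7)/2 × 1.5 = 415.8
  Sum = 3315.275 µg/L·hr
Tail: C_last/k_e = 255.7/0.117 = 2185.470
AUC_0→∞ (rectal suppository) = 3315.275 + 2185.470 = 5500.745 µg/L·hr
F = (AUC_ev/D_ev)/(AUC_iv/D_iv) = (5500.745/75)/(12500/50) = 73.3433/250 = 0.2934

F = 0.293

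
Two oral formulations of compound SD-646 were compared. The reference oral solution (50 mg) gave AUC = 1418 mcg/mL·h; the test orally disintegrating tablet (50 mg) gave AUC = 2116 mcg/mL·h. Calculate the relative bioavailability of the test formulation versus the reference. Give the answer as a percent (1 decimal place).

F_rel = 149.2%

F_rel = (AUC_test/D_test) / (AUC_ref/D_ref)
      = (2116/50) / (1418/50)
      = 42.32 / 28.36 = 1.4922 = 149.22%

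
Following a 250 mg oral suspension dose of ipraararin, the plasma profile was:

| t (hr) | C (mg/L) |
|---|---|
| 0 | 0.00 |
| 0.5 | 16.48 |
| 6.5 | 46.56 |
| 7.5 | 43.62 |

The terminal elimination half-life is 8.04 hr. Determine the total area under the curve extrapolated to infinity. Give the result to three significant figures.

Trapezoidal AUC_0→7.5:
  [0→0.5]: (0.00+16.48)/2 × 0.5 = 4.12
  [0.5→6.5]: (16.48+46.56)/2 × 6 = 189.12
  [6.5→7.5]: (46.56+43.62)/2 × 1 = 45.09
  Sum = 238.33 mg/L·hr
k_e = ln2 / t½ = 0.693147 / 8.04 = 0.0862 hr^-1
Extrapolated tail: C_last / k_e = 43.62 / 0.0862 = 506.032
AUC_0→∞ = 238.33 + 506.032 = 744.362 mg/L·hr

AUC = 744 mg/L·hr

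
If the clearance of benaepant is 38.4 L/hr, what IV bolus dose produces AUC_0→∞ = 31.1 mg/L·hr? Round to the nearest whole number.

Dose_iv = CL × AUC_0→∞
     = 38.4 × 31.1 = 1194.24 mg

Dose = 1194 mg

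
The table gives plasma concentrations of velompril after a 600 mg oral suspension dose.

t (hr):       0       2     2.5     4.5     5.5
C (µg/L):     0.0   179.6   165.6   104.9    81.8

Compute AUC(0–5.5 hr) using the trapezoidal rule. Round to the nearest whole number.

Trapezoidal AUC_0→5.5:
  [0→2]: (0.0+179.6)/2 × 2 = 179.6
  [2→2.5]: (179.6+165.6)/2 × 0.5 = 86.3
  [2.5→4.5]: (165.6+104.9)/2 × 2 = 270.5
  [4.5→5.5]: (104.9+81.8)/2 × 1 = 93.35
  Sum = 629.75 µg/L·hr

AUC = 630 µg/L·hr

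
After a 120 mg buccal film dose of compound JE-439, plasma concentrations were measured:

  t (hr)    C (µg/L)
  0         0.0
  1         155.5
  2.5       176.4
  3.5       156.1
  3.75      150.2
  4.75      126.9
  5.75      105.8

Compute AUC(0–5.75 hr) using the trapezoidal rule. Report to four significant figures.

Trapezoidal AUC_0→5.75:
  [0→1]: (0.0+155.5)/2 × 1 = 77.75
  [1→2.5]: (155.5+176.4)/2 × 1.5 = 248.925
  [2.5→3.5]: (176.4+156.1)/2 × 1 = 166.25
  [3.5→3.75]: (156.1+150.2)/2 × 0.25 = 38.2875
  [3.75→4.75]: (150.2+126.9)/2 × 1 = 138.55
  [4.75→5.75]: (126.9+105.8)/2 × 1 = 116.35
  Sum = 786.1125 µg/L·hr

AUC = 786.1 µg/L·hr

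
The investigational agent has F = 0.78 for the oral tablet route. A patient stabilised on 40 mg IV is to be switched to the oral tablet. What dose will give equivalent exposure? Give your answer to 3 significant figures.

For equal systemic exposure: F × D_ev = D_iv
D_ev = D_iv / F = 40 / 0.78 = 51.2821 mg

D_oral = 51.3 mg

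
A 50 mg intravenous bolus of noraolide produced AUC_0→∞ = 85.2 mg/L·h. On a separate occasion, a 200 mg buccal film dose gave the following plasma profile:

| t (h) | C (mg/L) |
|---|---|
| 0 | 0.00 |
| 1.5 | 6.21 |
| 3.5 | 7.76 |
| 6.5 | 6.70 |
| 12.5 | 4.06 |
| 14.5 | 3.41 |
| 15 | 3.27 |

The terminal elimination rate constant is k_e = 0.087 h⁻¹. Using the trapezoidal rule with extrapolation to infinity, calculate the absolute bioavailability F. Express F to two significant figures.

Trapezoidal AUC_0→15 (buccal film):
  [0→1.5]: (0.00+6.21)/2 × 1.5 = 4.6575
  [1.5→3.5]: (6.21+7.76)/2 × 2 = 13.97
  [3.5→6.5]: (7.76+6.70)/2 × 3 = 21.69
  [6.5→12.5]: (6.70+4.06)/2 × 6 = 32.28
  [12.5→14.5]: (4.06+3.41)/2 × 2 = 7.47
  [14.5→15]: (3.41+3.27)/2 × 0.5 = 1.67
  Sum = 81.7375 mg/L·h
Tail: C_last/k_e = 3.27/0.087 = 37.586
AUC_0→∞ (buccal film) = 81.7375 + 37.586 = 119.3235 mg/L·h
F = (AUC_ev/D_ev)/(AUC_iv/D_iv) = (119.3235/200)/(85.2/50) = 0.5966175/1.704 = 0.3501

F = 0.35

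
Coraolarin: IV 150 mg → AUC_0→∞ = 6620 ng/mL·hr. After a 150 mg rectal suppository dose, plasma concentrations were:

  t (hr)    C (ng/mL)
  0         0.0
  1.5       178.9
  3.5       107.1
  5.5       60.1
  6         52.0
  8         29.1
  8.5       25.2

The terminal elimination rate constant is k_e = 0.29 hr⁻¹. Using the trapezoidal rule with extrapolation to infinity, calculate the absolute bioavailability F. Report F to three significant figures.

F = 0.120

Trapezoidal AUC_0→8.5 (rectal suppository):
  [0→1.5]: (0.0+178.9)/2 × 1.5 = 134.175
  [1.5→3.5]: (178.9+107.1)/2 × 2 = 286.0
  [3.5→5.5]: (107.1+60.1)/2 × 2 = 167.2
  [5.5→6]: (60.1+52.0)/2 × 0.5 = 28.025
  [6→8]: (52.0+29.1)/2 × 2 = 81.1
  [8→8.5]: (29.1+25.2)/2 × 0.5 = 13.575
  Sum = 710.075 ng/mL·hr
Tail: C_last/k_e = 25.2/0.29 = 86.897
AUC_0→∞ (rectal suppository) = 710.075 + 86.897 = 796.972 ng/mL·hr
F = (AUC_ev/D_ev)/(AUC_iv/D_iv) = (796.972/150)/(6620/150) = 5.31315/44.1333 = 0.1204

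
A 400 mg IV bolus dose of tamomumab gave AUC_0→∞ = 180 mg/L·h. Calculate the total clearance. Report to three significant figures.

CL = Dose_iv / AUC_0→∞
   = 400 / 180 = 2.22222 L/h

CL = 2.22 L/h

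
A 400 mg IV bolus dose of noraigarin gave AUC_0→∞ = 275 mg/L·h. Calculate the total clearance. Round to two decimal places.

CL = 1.45 L/h

CL = Dose_iv / AUC_0→∞
   = 400 / 275 = 1.45455 L/h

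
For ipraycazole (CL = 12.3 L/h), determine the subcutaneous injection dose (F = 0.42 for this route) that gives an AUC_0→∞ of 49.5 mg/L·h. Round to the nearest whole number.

Dose = CL × AUC_0→∞ / F
     = 12.3 × 49.5 / 0.42 = 1449.64 mg

Dose = 1450 mg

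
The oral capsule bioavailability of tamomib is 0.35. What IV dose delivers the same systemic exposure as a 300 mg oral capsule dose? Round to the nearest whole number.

Systemic exposure from an extravascular dose = F × D_ev, so the equivalent IV dose is F × D_ev.
D_iv = F × D_ev = 0.35 × 300 = 105 mg

D_iv = 105 mg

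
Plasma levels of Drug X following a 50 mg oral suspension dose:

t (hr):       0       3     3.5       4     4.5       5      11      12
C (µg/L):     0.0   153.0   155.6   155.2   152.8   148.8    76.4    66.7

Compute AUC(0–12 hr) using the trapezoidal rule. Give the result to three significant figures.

AUC = 1280 µg/L·hr

Trapezoidal AUC_0→12:
  [0→3]: (0.0+153.0)/2 × 3 = 229.5
  [3→3.5]: (153.0+155.6)/2 × 0.5 = 77.15
  [3.5→4]: (155.6+155.2)/2 × 0.5 = 77.7
  [4→4.5]: (155.2+152.8)/2 × 0.5 = 77.0
  [4.5→5]: (152.8+148.8)/2 × 0.5 = 75.4
  [5→11]: (148.8+76.4)/2 × 6 = 675.6
  [11→12]: (76.4+66.7)/2 × 1 = 71.55
  Sum = 1283.9 µg/L·hr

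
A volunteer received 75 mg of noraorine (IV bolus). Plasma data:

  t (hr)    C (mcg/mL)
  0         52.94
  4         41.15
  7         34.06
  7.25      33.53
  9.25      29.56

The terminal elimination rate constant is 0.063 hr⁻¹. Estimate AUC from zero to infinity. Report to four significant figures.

AUC = 841.7 mcg/mL·hr

Trapezoidal AUC_0→9.25:
  [0→4]: (52.94+41.15)/2 × 4 = 188.18
  [4→7]: (41.15+34.06)/2 × 3 = 112.815
  [7→7.25]: (34.06+33.53)/2 × 0.25 = 8.44875
  [7.25→9.25]: (33.53+29.56)/2 × 2 = 63.09
  Sum = 372.53375 mcg/mL·hr
Extrapolated tail: C_last / k_e = 29.56 / 0.063 = 469.206
AUC_0→∞ = 372.53375 + 469.206 = 841.73975 mcg/mL·hr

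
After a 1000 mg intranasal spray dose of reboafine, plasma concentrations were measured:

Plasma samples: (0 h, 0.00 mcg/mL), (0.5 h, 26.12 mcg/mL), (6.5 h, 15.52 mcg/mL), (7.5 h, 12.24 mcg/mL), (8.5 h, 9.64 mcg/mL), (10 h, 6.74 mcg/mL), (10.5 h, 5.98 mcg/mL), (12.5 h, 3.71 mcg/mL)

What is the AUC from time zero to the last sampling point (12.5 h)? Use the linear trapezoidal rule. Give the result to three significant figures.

Trapezoidal AUC_0→12.5:
  [0→0.5]: (0.00+26.12)/2 × 0.5 = 6.53
  [0.5→6.5]: (26.12+15.52)/2 × 6 = 124.92
  [6.5→7.5]: (15.52+12.24)/2 × 1 = 13.88
  [7.5→8.5]: (12.24+9.64)/2 × 1 = 10.94
  [8.5→10]: (9.64+6.74)/2 × 1.5 = 12.285
  [10→10.5]: (6.74+5.98)/2 × 0.5 = 3.18
  [10.5→12.5]: (5.98+3.71)/2 × 2 = 9.69
  Sum = 181.425 mcg/mL·h

AUC = 181 mcg/mL·h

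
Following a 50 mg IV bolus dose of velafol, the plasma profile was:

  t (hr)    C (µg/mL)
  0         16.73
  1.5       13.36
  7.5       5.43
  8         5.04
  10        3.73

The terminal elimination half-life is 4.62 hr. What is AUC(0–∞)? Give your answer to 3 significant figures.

AUC = 115 µg/mL·hr

Trapezoidal AUC_0→10:
  [0→1.5]: (16.73+13.36)/2 × 1.5 = 22.5675
  [1.5→7.5]: (13.36+5.43)/2 × 6 = 56.37
  [7.5→8]: (5.43+5.04)/2 × 0.5 = 2.6175
  [8→10]: (5.04+3.73)/2 × 2 = 8.77
  Sum = 90.325 µg/mL·hr
k_e = ln2 / t½ = 0.693147 / 4.62 = 0.1500 hr^-1
Extrapolated tail: C_last / k_e = 3.73 / 0.15 = 24.867
AUC_0→∞ = 90.325 + 24.867 = 115.192 µg/mL·hr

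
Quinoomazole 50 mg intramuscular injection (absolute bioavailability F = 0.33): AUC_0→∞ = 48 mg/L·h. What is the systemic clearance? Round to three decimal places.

CL = F × Dose / AUC_0→∞
   = 0.33 × 50 / 48 = 0.34375 L/h

CL = 0.344 L/h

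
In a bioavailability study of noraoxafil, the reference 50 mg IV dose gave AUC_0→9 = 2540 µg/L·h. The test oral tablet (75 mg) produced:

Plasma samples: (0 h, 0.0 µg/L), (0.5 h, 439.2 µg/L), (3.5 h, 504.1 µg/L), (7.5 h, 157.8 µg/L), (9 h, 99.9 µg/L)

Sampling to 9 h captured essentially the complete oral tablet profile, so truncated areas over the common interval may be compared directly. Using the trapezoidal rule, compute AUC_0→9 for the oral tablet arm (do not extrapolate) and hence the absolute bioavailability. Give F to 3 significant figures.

Trapezoidal AUC_0→9 (oral tablet):
  [0→0.5]: (0.0+439.2)/2 × 0.5 = 109.8
  [0.5→3.5]: (439.2+504.1)/2 × 3 = 1414.95
  [3.5→7.5]: (504.1+157.8)/2 × 4 = 1323.8
  [7.5→9]: (157.8+99.9)/2 × 1.5 = 193.275
  Sum = 3041.825 µg/L·h
F = (AUC_ev/D_ev)/(AUC_iv/D_iv) = (3041.825/75)/(2540/50) = 40.5577/50.8 = 0.7984

F = 0.798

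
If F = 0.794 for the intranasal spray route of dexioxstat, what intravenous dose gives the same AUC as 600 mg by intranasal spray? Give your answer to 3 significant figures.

Systemic exposure from an extravascular dose = F × D_ev, so the equivalent IV dose is F × D_ev.
D_iv = F × D_ev = 0.794 × 600 = 476.4 mg

D_iv = 476 mg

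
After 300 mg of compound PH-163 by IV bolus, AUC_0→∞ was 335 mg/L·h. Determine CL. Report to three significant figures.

CL = Dose_iv / AUC_0→∞
   = 300 / 335 = 0.895522 L/h

CL = 0.896 L/h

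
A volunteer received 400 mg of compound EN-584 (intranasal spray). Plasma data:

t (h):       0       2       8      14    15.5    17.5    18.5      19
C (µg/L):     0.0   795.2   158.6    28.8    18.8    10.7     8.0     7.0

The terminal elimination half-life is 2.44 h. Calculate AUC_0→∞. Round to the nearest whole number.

Trapezoidal AUC_0→19:
  [0→2]: (0.0+795.2)/2 × 2 = 795.2
  [2→8]: (795.2+158.6)/2 × 6 = 2861.4
  [8→14]: (158.6+28.8)/2 × 6 = 562.2
  [14→15.5]: (28.8+18.8)/2 × 1.5 = 35.7
  [15.5→17.5]: (18.8+10.7)/2 × 2 = 29.5
  [17.5→18.5]: (10.7+8.0)/2 × 1 = 9.35
  [18.5→19]: (8.0+7.0)/2 × 0.5 = 3.75
  Sum = 4297.1 µg/L·h
k_e = ln2 / t½ = 0.693147 / 2.44 = 0.2841 h^-1
Extrapolated tail: C_last / k_e = 7.0 / 0.2841 = 24.639
AUC_0→∞ = 4297.1 + 24.639 = 4321.739 µg/L·h

AUC = 4322 µg/L·h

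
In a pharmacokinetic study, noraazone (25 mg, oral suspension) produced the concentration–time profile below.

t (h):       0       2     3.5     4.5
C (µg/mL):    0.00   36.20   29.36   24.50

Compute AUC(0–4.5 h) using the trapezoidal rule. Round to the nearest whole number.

Trapezoidal AUC_0→4.5:
  [0→2]: (0.00+36.20)/2 × 2 = 36.2
  [2→3.5]: (36.20+29.36)/2 × 1.5 = 49.17
  [3.5→4.5]: (29.36+24.50)/2 × 1 = 26.93
  Sum = 112.3 µg/mL·h

AUC = 112 µg/mL·h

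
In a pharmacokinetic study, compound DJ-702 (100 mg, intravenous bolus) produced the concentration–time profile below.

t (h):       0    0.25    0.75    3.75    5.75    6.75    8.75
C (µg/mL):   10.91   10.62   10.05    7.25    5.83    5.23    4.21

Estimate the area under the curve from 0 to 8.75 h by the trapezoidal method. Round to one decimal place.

AUC = 61.9 µg/mL·h

Trapezoidal AUC_0→8.75:
  [0→0.25]: (10.91+10.62)/2 × 0.25 = 2.69125
  [0.25→0.75]: (10.62+10.05)/2 × 0.5 = 5.1675
  [0.75→3.75]: (10.05+7.25)/2 × 3 = 25.95
  [3.75→5.75]: (7.25+5.83)/2 × 2 = 13.08
  [5.75→6.75]: (5.83+5.23)/2 × 1 = 5.53
  [6.75→8.75]: (5.23+4.21)/2 × 2 = 9.44
  Sum = 61.85875 µg/mL·h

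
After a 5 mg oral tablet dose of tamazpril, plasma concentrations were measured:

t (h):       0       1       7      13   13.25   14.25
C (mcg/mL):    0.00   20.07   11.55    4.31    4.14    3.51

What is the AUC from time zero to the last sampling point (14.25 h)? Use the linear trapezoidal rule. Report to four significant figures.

AUC = 157.4 mcg/mL·h

Trapezoidal AUC_0→14.25:
  [0→1]: (0.00+20.07)/2 × 1 = 10.035
  [1→7]: (20.07+11.55)/2 × 6 = 94.86
  [7→13]: (11.55+4.31)/2 × 6 = 47.58
  [13→13.25]: (4.31+4.14)/2 × 0.25 = 1.05625
  [13.25→14.25]: (4.14+3.51)/2 × 1 = 3.825
  Sum = 157.35625 mcg/mL·h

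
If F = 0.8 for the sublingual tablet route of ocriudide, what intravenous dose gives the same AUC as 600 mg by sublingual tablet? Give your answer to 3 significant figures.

Systemic exposure from an extravascular dose = F × D_ev, so the equivalent IV dose is F × D_ev.
D_iv = F × D_ev = 0.8 × 600 = 480 mg

D_iv = 480 mg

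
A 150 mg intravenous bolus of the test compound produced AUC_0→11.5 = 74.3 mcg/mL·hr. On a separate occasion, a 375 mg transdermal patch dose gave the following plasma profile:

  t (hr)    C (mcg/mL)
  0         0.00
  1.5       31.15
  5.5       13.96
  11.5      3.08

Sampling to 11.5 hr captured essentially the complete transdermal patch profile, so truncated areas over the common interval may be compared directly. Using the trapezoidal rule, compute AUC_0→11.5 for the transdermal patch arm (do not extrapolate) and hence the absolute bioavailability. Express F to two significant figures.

F = 0.89

Trapezoidal AUC_0→11.5 (transdermal patch):
  [0→1.5]: (0.00+31.15)/2 × 1.5 = 23.3625
  [1.5→5.5]: (31.15+13.96)/2 × 4 = 90.22
  [5.5→11.5]: (13.96+3.08)/2 × 6 = 51.12
  Sum = 164.7025 mcg/mL·hr
F = (AUC_ev/D_ev)/(AUC_iv/D_iv) = (164.7025/375)/(74.3/150) = 0.439207/0.495333 = 0.8867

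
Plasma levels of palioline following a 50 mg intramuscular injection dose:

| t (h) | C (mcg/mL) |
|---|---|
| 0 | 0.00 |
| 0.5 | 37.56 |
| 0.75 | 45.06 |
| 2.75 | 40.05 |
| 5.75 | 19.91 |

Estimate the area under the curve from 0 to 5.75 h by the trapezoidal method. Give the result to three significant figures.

AUC = 195 mcg/mL·h

Trapezoidal AUC_0→5.75:
  [0→0.5]: (0.00+37.56)/2 × 0.5 = 9.39
  [0.5→0.75]: (37.56+45.06)/2 × 0.25 = 10.3275
  [0.75→2.75]: (45.06+40.05)/2 × 2 = 85.11
  [2.75→5.75]: (40.05+19.91)/2 × 3 = 89.94
  Sum = 194.7675 mcg/mL·h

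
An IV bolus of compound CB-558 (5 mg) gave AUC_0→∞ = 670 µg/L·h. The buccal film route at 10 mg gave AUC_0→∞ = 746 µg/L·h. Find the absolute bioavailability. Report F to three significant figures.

F = 0.557

F = (AUC_ev / D_ev) / (AUC_iv / D_iv)
  = (746/10) / (670/5)
  = 74.6 / 134 = 0.5567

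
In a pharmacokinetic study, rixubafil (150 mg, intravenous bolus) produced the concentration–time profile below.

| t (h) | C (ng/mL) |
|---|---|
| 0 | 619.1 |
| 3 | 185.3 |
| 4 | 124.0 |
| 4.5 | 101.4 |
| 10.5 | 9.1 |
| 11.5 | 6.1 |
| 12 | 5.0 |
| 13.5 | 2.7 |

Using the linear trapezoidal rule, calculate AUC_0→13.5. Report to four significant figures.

AUC = 1765 ng/mL·h

Trapezoidal AUC_0→13.5:
  [0→3]: (619.1+185.3)/2 × 3 = 1206.6
  [3→4]: (185.3+124.0)/2 × 1 = 154.65
  [4→4.5]: (124.0+101.4)/2 × 0.5 = 56.35
  [4.5→10.5]: (101.4+9.1)/2 × 6 = 331.5
  [10.5→11.5]: (9.1+6.1)/2 × 1 = 7.6
  [11.5→12]: (6.1+5.0)/2 × 0.5 = 2.775
  [12→13.5]: (5.0+2.7)/2 × 1.5 = 5.775
  Sum = 1765.25 ng/mL·h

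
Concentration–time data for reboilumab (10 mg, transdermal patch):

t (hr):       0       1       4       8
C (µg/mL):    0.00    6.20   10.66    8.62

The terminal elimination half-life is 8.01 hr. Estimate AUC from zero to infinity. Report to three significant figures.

Trapezoidal AUC_0→8:
  [0→1]: (0.00+6.20)/2 × 1 = 3.1
  [1→4]: (6.20+10.66)/2 × 3 = 25.29
  [4→8]: (10.66+8.62)/2 × 4 = 38.56
  Sum = 66.95 µg/mL·hr
k_e = ln2 / t½ = 0.693147 / 8.01 = 0.0865 hr^-1
Extrapolated tail: C_last / k_e = 8.62 / 0.0865 = 99.653
AUC_0→∞ = 66.95 + 99.653 = 166.603 µg/mL·hr

AUC = 167 µg/mL·hr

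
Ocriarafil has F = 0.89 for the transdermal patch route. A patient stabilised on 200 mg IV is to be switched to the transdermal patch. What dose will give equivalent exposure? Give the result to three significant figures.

For equal systemic exposure: F × D_ev = D_iv
D_ev = D_iv / F = 200 / 0.89 = 224.719 mg

D_transdermal = 225 mg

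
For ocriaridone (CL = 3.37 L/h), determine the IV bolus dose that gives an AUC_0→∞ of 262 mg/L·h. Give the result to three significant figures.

Dose_iv = CL × AUC_0→∞
     = 3.37 × 262 = 882.94 mg

Dose = 883 mg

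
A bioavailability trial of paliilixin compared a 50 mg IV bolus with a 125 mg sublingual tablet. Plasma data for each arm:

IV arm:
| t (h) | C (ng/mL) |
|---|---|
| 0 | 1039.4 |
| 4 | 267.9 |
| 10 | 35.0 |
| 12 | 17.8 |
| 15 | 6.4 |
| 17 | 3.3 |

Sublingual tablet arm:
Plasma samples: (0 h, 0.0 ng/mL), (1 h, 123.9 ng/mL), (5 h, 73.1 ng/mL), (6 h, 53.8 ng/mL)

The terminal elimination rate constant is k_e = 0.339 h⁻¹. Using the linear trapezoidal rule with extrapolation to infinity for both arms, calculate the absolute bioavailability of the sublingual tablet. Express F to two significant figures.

Trapezoidal AUC_0→17 (IV):
  [0→4]: (1039.4+267.9)/2 × 4 = 2614.6
  [4→10]: (267.9+35.0)/2 × 6 = 908.7
  [10→12]: (35.0+17.8)/2 × 2 = 52.8
  [12→15]: (17.8+6.4)/2 × 3 = 36.3
  [15→17]: (6.4+3.3)/2 × 2 = 9.7
  Sum = 3622.1 ng/mL·h
IV tail: 3.3/0.339 = 9.735; AUC_iv,0→∞ = 3622.1 + 9.735 = 3631.835 ng/mL·h
Trapezoidal AUC_0→6 (sublingual tablet):
  [0→1]: (0.0+123.9)/2 × 1 = 61.95
  [1→5]: (123.9+73.1)/2 × 4 = 394.0
  [5→6]: (73.1+53.8)/2 × 1 = 63.45
  Sum = 519.4 ng/mL·h
sublingual tablet tail: 53.8/0.339 = 158.702; AUC_ev,0→∞ = 519.4 + 158.702 = 678.102 ng/mL·h
F = (AUC_ev/D_ev)/(AUC_iv/D_iv) = (678.102/125)/(3631.835/50) = 5.424816/72.6367 = 0.0747

F = 0.075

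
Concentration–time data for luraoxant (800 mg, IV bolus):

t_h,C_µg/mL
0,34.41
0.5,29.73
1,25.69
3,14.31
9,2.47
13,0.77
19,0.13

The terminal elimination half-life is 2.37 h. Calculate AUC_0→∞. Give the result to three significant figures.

Trapezoidal AUC_0→19:
  [0→0.5]: (34.41+29.73)/2 × 0.5 = 16.035
  [0.5→1]: (29.73+25.69)/2 × 0.5 = 13.855
  [1→3]: (25.69+14.31)/2 × 2 = 40.0
  [3→9]: (14.31+2.47)/2 × 6 = 50.34
  [9→13]: (2.47+0.77)/2 × 4 = 6.48
  [13→19]: (0.77+0.13)/2 × 6 = 2.7
  Sum = 129.41 µg/mL·h
k_e = ln2 / t½ = 0.693147 / 2.37 = 0.2925 h^-1
Extrapolated tail: C_last / k_e = 0.13 / 0.2925 = 0.444
AUC_0→∞ = 129.41 + 0.444 = 129.854 µg/mL·h

AUC = 130 µg/mL·h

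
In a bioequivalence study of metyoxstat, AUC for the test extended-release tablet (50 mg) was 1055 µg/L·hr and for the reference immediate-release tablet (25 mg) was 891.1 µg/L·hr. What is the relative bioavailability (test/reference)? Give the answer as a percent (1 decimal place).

F_rel = (AUC_test/D_test) / (AUC_ref/D_ref)
      = (1055/50) / (891.1/25)
      = 21.1 / 35.644 = 0.5920 = 59.20%

F_rel = 59.2%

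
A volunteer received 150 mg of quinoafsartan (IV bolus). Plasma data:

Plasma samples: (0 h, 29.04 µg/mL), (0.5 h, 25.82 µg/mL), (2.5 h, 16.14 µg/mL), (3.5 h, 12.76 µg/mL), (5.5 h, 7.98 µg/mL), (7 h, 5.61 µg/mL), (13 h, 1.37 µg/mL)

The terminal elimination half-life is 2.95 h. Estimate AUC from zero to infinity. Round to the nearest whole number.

Trapezoidal AUC_0→13:
  [0→0.5]: (29.04+25.82)/2 × 0.5 = 13.715
  [0.5→2.5]: (25.82+16.14)/2 × 2 = 41.96
  [2.5→3.5]: (16.14+12.76)/2 × 1 = 14.45
  [3.5→5.5]: (12.76+7.98)/2 × 2 = 20.74
  [5.5→7]: (7.98+5.61)/2 × 1.5 = 10.1925
  [7→13]: (5.61+1.37)/2 × 6 = 20.94
  Sum = 121.9975 µg/mL·h
k_e = ln2 / t½ = 0.693147 / 2.95 = 0.2350 h^-1
Extrapolated tail: C_last / k_e = 1.37 / 0.235 = 5.830
AUC_0→∞ = 121.9975 + 5.830 = 127.8275 µg/mL·h

AUC = 128 µg/mL·h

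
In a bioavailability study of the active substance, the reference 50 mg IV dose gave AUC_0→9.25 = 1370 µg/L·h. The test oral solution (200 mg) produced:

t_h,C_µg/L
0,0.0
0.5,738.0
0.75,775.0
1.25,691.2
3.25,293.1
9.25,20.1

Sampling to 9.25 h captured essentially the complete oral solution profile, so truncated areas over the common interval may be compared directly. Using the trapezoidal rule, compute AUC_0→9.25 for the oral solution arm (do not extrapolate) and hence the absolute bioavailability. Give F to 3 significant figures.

Trapezoidal AUC_0→9.25 (oral solution):
  [0→0.5]: (0.0+738.0)/2 × 0.5 = 184.5
  [0.5→0.75]: (738.0+775.0)/2 × 0.25 = 189.125
  [0.75→1.25]: (775.0+691.2)/2 × 0.5 = 366.55
  [1.25→3.25]: (691.2+293.1)/2 × 2 = 984.3
  [3.25→9.25]: (293.1+20.1)/2 × 6 = 939.6
  Sum = 2664.075 µg/L·h
F = (AUC_ev/D_ev)/(AUC_iv/D_iv) = (2664.075/200)/(1370/50) = 13.320375/27.4 = 0.4861

F = 0.486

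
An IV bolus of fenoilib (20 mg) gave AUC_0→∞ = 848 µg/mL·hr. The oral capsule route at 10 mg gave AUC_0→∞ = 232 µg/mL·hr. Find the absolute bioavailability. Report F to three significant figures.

F = 0.547

F = (AUC_ev / D_ev) / (AUC_iv / D_iv)
  = (232/10) / (848/20)
  = 23.2 / 42.4 = 0.5472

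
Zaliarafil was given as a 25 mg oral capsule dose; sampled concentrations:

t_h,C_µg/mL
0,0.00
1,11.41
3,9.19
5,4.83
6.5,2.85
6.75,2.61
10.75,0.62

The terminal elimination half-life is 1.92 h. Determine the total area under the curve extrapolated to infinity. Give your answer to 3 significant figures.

Trapezoidal AUC_0→10.75:
  [0→1]: (0.00+11.41)/2 × 1 = 5.705
  [1→3]: (11.41+9.19)/2 × 2 = 20.6
  [3→5]: (9.19+4.83)/2 × 2 = 14.02
  [5→6.5]: (4.83+2.85)/2 × 1.5 = 5.76
  [6.5→6.75]: (2.85+2.61)/2 × 0.25 = 0.6825
  [6.75→10.75]: (2.61+0.62)/2 × 4 = 6.46
  Sum = 53.2275 µg/mL·h
k_e = ln2 / t½ = 0.693147 / 1.92 = 0.3610 h^-1
Extrapolated tail: C_last / k_e = 0.62 / 0.361 = 1.717
AUC_0→∞ = 53.2275 + 1.717 = 54.9445 µg/mL·h

AUC = 54.9 µg/mL·h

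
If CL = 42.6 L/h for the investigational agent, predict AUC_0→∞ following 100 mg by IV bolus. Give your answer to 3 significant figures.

AUC_0→∞ = Dose_iv / CL
        = 100 / 42.6 = 2.34742 mg/L·h

AUC = 2.35 mg/L·h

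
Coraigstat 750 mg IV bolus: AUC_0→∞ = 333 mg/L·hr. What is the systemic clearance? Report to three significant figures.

CL = 2.25 L/hr

CL = Dose_iv / AUC_0→∞
   = 750 / 333 = 2.25225 L/hr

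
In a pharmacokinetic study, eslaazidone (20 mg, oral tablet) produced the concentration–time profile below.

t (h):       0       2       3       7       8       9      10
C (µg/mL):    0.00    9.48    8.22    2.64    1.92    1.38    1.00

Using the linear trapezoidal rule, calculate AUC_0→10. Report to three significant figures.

Trapezoidal AUC_0→10:
  [0→2]: (0.00+9.48)/2 × 2 = 9.48
  [2→3]: (9.48+8.22)/2 × 1 = 8.85
  [3→7]: (8.22+2.64)/2 × 4 = 21.72
  [7→8]: (2.64+1.92)/2 × 1 = 2.28
  [8→9]: (1.92+1.38)/2 × 1 = 1.65
  [9→10]: (1.38+1.00)/2 × 1 = 1.19
  Sum = 45.17 µg/mL·h

AUC = 45.2 µg/mL·h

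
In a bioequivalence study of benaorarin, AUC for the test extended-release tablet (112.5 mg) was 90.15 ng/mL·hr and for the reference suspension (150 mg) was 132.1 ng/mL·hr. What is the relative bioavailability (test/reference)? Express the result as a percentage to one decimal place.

F_rel = (AUC_test/D_test) / (AUC_ref/D_ref)
      = (90.15/112.5) / (132.1/150)
      = 0.801333 / 0.880667 = 0.9099 = 90.99%

F_rel = 91.0%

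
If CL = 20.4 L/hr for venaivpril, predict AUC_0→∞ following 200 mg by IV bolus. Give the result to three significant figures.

AUC = 9.80 mg/L·hr

AUC_0→∞ = Dose_iv / CL
        = 200 / 20.4 = 9.80392 mg/L·hr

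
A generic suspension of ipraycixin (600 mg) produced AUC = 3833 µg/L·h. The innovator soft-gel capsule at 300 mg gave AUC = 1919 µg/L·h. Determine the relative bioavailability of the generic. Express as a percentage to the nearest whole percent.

F_rel = (AUC_test/D_test) / (AUC_ref/D_ref)
      = (3833/600) / (1919/300)
      = 6.38833 / 6.39667 = 0.9987 = 99.87%

F_rel = 100%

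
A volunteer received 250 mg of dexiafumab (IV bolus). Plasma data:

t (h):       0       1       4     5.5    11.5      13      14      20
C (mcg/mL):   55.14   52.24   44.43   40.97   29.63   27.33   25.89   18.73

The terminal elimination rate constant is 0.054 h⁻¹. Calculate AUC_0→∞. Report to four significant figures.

Trapezoidal AUC_0→20:
  [0→1]: (55.14+52.24)/2 × 1 = 53.69
  [1→4]: (52.24+44.43)/2 × 3 = 145.005
  [4→5.5]: (44.43+40.97)/2 × 1.5 = 64.05
  [5.5→11.5]: (40.97+29.63)/2 × 6 = 211.8
  [11.5→13]: (29.63+27.33)/2 × 1.5 = 42.72
  [13→14]: (27.33+25.89)/2 × 1 = 26.61
  [14→20]: (25.89+18.73)/2 × 6 = 133.86
  Sum = 677.735 mcg/mL·h
Extrapolated tail: C_last / k_e = 18.73 / 0.054 = 346.852
AUC_0→∞ = 677.735 + 346.852 = 1024.587 mcg/mL·h

AUC = 1025 mcg/mL·h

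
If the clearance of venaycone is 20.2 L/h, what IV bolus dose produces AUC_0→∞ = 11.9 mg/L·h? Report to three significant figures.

Dose_iv = CL × AUC_0→∞
     = 20.2 × 11.9 = 240.38 mg

Dose = 240 mg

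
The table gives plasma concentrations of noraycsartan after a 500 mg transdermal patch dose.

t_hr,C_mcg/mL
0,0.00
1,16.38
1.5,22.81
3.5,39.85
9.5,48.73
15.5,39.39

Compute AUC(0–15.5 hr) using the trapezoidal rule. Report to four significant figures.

Trapezoidal AUC_0→15.5:
  [0→1]: (0.00+16.38)/2 × 1 = 8.19
  [1→1.5]: (16.38+22.81)/2 × 0.5 = 9.7975
  [1.5→3.5]: (22.81+39.85)/2 × 2 = 62.66
  [3.5→9.5]: (39.85+48.73)/2 × 6 = 265.74
  [9.5→15.5]: (48.73+39.39)/2 × 6 = 264.36
  Sum = 610.7475 mcg/mL·hr

AUC = 610.7 mcg/mL·hr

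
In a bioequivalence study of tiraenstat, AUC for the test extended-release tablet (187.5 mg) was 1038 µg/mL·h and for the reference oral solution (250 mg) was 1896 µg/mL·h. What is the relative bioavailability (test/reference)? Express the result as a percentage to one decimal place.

F_rel = 73.0%

F_rel = (AUC_test/D_test) / (AUC_ref/D_ref)
      = (1038/187.5) / (1896/250)
      = 5.536 / 7.584 = 0.7300 = 73.00%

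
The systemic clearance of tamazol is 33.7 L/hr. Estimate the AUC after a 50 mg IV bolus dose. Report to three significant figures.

AUC_0→∞ = Dose_iv / CL
        = 50 / 33.7 = 1.48368 mg/L·hr

AUC = 1.48 mg/L·hr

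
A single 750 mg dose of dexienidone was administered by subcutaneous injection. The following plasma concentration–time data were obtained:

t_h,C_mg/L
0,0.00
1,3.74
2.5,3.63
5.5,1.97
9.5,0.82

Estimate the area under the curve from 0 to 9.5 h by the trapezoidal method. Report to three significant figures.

AUC = 21.4 mg/L·h

Trapezoidal AUC_0→9.5:
  [0→1]: (0.00+3.74)/2 × 1 = 1.87
  [1→2.5]: (3.74+3.63)/2 × 1.5 = 5.5275
  [2.5→5.5]: (3.63+1.97)/2 × 3 = 8.4
  [5.5→9.5]: (1.97+0.82)/2 × 4 = 5.58
  Sum = 21.3775 mg/L·h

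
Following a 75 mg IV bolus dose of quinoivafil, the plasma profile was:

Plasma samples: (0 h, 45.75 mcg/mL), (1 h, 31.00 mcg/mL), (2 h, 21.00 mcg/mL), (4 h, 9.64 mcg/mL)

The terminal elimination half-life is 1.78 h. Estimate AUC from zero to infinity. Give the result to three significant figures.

AUC = 120 mcg/mL·h

Trapezoidal AUC_0→4:
  [0→1]: (45.75+31.00)/2 × 1 = 38.375
  [1→2]: (31.00+21.00)/2 × 1 = 26.0
  [2→4]: (21.00+9.64)/2 × 2 = 30.64
  Sum = 95.015 mcg/mL·h
k_e = ln2 / t½ = 0.693147 / 1.78 = 0.3894 h^-1
Extrapolated tail: C_last / k_e = 9.64 / 0.3894 = 24.756
AUC_0→∞ = 95.015 + 24.756 = 119.771 mcg/mL·h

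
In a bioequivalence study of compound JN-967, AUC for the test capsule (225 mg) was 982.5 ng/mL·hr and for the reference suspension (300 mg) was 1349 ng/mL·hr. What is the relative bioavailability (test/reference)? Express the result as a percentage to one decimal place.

F_rel = 97.1%

F_rel = (AUC_test/D_test) / (AUC_ref/D_ref)
      = (982.5/225) / (1349/300)
      = 4.36667 / 4.49667 = 0.9711 = 97.11%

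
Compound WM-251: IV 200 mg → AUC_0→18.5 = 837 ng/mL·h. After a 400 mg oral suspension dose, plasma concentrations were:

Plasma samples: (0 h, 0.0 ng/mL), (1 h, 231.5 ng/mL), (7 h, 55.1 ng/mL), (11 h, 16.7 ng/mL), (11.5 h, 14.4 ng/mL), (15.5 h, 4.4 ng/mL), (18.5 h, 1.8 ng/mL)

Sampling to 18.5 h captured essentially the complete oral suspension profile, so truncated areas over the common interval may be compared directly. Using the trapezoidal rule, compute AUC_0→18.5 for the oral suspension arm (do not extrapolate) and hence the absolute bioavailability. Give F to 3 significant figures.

Trapezoidal AUC_0→18.5 (oral suspension):
  [0→1]: (0.0+231.5)/2 × 1 = 115.75
  [1→7]: (231.5+55.1)/2 × 6 = 859.8
  [7→11]: (55.1+16.7)/2 × 4 = 143.6
  [11→11.5]: (16.7+14.4)/2 × 0.5 = 7.775
  [11.5→15.5]: (14.4+4.4)/2 × 4 = 37.6
  [15.5→18.5]: (4.4+1.8)/2 × 3 = 9.3
  Sum = 1173.825 ng/mL·h
F = (AUC_ev/D_ev)/(AUC_iv/D_iv) = (1173.825/400)/(837/200) = 2.9345625/4.185 = 0.7012

F = 0.701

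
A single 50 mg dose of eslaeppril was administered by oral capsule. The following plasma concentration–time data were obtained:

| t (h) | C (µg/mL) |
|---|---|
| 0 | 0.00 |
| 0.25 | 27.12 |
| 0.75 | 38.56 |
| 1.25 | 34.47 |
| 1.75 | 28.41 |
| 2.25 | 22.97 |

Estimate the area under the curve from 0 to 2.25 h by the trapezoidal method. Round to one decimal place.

Trapezoidal AUC_0→2.25:
  [0→0.25]: (0.00+27.12)/2 × 0.25 = 3.39
  [0.25→0.75]: (27.12+38.56)/2 × 0.5 = 16.42
  [0.75→1.25]: (38.56+34.47)/2 × 0.5 = 18.2575
  [1.25→1.75]: (34.47+28.41)/2 × 0.5 = 15.72
  [1.75→2.25]: (28.41+22.97)/2 × 0.5 = 12.845
  Sum = 66.6325 µg/mL·h

AUC = 66.6 µg/mL·h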